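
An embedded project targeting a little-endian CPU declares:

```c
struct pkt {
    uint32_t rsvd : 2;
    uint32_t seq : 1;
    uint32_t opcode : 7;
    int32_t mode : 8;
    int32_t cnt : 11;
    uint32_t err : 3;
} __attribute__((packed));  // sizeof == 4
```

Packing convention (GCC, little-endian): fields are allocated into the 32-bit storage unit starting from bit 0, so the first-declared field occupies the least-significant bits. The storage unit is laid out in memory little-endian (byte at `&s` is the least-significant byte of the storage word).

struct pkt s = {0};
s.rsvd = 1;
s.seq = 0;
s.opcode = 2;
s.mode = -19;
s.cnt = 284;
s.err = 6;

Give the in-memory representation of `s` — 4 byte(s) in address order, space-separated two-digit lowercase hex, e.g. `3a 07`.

11 b4 73 c4

rsvd:2 = 1 → 0x1 << 0 → word 0x00000001
seq:1 = 0 → 0x0 << 2 → word 0x00000001
opcode:7 = 2 → 0x2 << 3 → word 0x00000011
mode:8 = -19 → 0xed << 10 → word 0x0003b411
cnt:11 = 284 → 0x11c << 18 → word 0x0473b411
err:3 = 6 → 0x6 << 29 → word 0xc473b411
word = 0xc473b411 → little-endian bytes:
  [0]=0x11  [1]=0xb4  [2]=0x73  [3]=0xc4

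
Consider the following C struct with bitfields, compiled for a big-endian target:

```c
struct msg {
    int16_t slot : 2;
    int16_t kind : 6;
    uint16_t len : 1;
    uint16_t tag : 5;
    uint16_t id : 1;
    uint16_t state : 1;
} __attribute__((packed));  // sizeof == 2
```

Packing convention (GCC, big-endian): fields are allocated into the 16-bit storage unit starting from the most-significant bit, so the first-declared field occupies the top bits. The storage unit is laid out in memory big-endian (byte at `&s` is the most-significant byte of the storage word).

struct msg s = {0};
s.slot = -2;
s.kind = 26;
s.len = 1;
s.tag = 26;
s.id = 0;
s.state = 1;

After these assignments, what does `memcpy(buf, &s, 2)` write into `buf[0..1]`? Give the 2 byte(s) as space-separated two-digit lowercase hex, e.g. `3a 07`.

slot:2 = -2 → 0x2 << 14 → word 0x8000
kind:6 = 26 → 0x1a << 8 → word 0x9a00
len:1 = 1 → 0x1 << 7 → word 0x9a80
tag:5 = 26 → 0x1a << 2 → word 0x9ae8
id:1 = 0 → 0x0 << 1 → word 0x9ae8
state:1 = 1 → 0x1 << 0 → word 0x9ae9
word = 0x9ae9 → big-endian bytes:
  [0]=0x9a  [1]=0xe9

9a e9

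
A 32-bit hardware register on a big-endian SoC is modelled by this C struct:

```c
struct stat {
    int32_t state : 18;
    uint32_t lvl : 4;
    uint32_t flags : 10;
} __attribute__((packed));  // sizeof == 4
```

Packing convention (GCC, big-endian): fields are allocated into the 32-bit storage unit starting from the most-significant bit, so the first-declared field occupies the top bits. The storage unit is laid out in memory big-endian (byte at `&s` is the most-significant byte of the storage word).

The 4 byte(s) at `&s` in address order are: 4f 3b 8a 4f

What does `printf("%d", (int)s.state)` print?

[0]=0x4f [1]=0x3b [2]=0x8a [3]=0x4f (big-endian) → word 0x4f3b8a4f
state [14+:18] = (word>>14) & 0x3ffff = 81134  ←
lvl [10+:4] = (word>>10) & 0xf = 2
flags [0+:10] = (word>>0) & 0x3ff = 591
state signed 18b, MSB=0: value = 81134

81134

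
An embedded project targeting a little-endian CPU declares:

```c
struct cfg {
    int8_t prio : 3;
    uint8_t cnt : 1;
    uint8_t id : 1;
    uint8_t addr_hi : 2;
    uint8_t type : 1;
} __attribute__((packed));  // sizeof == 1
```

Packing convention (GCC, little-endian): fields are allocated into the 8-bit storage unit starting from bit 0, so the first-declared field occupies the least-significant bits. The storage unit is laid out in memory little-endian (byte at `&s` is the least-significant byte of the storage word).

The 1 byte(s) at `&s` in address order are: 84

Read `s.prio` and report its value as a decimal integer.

[0]=0x84 (little-endian) → word 0x84
prio [0+:3] = (word>>0) & 0x7 = 4  ←
cnt [3+:1] = (word>>3) & 0x1 = 0
id [4+:1] = (word>>4) & 0x1 = 0
addr_hi [5+:2] = (word>>5) & 0x3 = 0
type [7+:1] = (word>>7) & 0x1 = 1
prio signed 3b, MSB=1: 4 - 8 = -4

-4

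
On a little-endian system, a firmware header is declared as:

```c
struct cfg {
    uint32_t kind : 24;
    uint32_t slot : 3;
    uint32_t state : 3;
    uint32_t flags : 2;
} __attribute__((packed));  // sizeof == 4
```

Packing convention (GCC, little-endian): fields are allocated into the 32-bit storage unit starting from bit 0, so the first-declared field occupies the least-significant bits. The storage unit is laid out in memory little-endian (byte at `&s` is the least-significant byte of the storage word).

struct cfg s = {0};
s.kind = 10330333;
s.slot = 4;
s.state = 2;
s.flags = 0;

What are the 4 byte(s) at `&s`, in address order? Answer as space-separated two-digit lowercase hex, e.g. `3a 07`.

dd a0 9d 14

kind (24b) val=10330333 bits=0x9da0dd at bit 0: 0x009da0dd
slot (3b) val=4 bits=0x4 at bit 24: 0x049da0dd
state (3b) val=2 bits=0x2 at bit 27: 0x149da0dd
flags (2b) val=0 bits=0x0 at bit 30: 0x149da0dd
word = 0x149da0dd → little-endian bytes:
  [0]=0xdd  [1]=0xa0  [2]=0x9d  [3]=0x14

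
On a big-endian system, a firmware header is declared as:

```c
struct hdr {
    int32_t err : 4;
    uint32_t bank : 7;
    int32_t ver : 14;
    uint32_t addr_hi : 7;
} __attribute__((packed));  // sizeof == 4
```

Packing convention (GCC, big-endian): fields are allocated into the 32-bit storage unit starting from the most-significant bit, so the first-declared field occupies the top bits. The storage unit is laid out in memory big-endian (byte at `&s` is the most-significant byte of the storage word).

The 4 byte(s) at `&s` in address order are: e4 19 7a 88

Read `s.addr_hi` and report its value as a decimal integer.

[0]=0xe4 [1]=0x19 [2]=0x7a [3]=0x88 (big-endian) → word 0xe4197a88
err [28+:4] = (word>>28) & 0xf = 14
bank [21+:7] = (word>>21) & 0x7f = 32
ver [7+:14] = (word>>7) & 0x3fff = 13045
addr_hi [0+:7] = (word>>0) & 0x7f = 8  ←

8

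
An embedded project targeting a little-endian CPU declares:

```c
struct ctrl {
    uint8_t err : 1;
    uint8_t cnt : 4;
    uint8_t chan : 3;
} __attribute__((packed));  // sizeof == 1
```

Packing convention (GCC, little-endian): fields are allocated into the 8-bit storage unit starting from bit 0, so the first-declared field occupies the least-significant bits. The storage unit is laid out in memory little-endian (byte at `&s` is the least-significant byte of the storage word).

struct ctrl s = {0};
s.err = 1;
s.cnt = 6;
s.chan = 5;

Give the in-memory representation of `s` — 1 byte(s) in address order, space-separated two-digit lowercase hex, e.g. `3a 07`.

ad

[0+:1] err=1 & 0x1 = 0x1; word=0x01
[1+:4] cnt=6 & 0xf = 0x6; word=0x0d
[5+:3] chan=5 & 0x7 = 0x5; word=0xad
word = 0xad → little-endian bytes:
  [0]=0xad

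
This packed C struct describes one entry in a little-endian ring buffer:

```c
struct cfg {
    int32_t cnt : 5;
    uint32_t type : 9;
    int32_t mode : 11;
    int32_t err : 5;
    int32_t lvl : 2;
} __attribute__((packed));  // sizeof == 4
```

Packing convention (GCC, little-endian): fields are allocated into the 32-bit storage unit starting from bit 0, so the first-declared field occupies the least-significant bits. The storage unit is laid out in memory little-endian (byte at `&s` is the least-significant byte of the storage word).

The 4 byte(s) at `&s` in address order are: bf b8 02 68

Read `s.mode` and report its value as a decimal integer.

[0]=0xbf [1]=0xb8 [2]=0x02 [3]=0x68 (little-endian) → word 0x6802b8bf
cnt:5 @ bit 0 → (0x6802b8bf>>0)&0x1f = 0x1f
type:9 @ bit 5 → (0x6802b8bf>>5)&0x1ff = 0x1c5
mode:11 @ bit 14 → (0x6802b8bf>>14)&0x7ff = 0xa  ←
err:5 @ bit 25 → (0x6802b8bf>>25)&0x1f = 0x14
lvl:2 @ bit 30 → (0x6802b8bf>>30)&0x3 = 0x1
mode signed 11b, MSB=0: value = 10

10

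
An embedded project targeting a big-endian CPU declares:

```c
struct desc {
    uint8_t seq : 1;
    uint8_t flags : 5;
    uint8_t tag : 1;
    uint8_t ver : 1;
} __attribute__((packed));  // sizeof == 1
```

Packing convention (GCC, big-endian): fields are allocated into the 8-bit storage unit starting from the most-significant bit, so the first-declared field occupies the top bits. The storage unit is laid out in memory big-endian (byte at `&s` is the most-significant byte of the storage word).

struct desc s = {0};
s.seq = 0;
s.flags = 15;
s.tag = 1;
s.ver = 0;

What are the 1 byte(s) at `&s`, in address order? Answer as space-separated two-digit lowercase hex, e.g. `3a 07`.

seq (1b) val=0 bits=0x0 at bit 7: 0x00
flags (5b) val=15 bits=0xf at bit 2: 0x3c
tag (1b) val=1 bits=0x1 at bit 1: 0x3e
ver (1b) val=0 bits=0x0 at bit 0: 0x3e
word = 0x3e → big-endian bytes:
  [0]=0x3e

3e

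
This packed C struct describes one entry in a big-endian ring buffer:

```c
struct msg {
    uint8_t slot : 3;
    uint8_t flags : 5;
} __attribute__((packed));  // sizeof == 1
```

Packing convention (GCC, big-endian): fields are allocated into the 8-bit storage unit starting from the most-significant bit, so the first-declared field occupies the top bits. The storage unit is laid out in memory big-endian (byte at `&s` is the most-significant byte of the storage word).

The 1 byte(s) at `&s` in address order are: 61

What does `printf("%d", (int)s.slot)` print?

3

[0]=0x61 (big-endian) → word 0x61
slot [5+:3] = (word>>5) & 0x7 = 3  ←
flags [0+:5] = (word>>0) & 0x1f = 1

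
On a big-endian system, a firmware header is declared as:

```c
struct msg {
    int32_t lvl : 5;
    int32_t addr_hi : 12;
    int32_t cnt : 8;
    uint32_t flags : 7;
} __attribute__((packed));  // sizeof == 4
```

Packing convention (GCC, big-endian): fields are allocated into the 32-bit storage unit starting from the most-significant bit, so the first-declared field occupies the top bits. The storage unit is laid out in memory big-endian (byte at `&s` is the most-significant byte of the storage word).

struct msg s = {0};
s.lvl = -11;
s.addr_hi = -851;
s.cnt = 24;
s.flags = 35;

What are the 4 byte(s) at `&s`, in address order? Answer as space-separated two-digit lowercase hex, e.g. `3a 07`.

ae 56 8c 23

lvl (5b) val=-11 bits=0x15 at bit 27: 0xa8000000
addr_hi (12b) val=-851 bits=0xcad at bit 15: 0xae568000
cnt (8b) val=24 bits=0x18 at bit 7: 0xae568c00
flags (7b) val=35 bits=0x23 at bit 0: 0xae568c23
word = 0xae568c23 → big-endian bytes:
  [0]=0xae  [1]=0x56  [2]=0x8c  [3]=0x23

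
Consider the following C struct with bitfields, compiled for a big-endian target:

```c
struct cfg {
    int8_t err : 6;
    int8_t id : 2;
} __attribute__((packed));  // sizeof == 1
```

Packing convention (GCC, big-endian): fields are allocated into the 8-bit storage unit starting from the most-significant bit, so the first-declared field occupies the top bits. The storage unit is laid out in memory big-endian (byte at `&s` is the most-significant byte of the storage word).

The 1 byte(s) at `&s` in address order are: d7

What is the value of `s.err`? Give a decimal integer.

-11

[0]=0xd7 (big-endian) → word 0xd7
err [2+:6] = (word>>2) & 0x3f = 53  ←
id [0+:2] = (word>>0) & 0x3 = 3
err signed 6b, MSB=1: 53 - 64 = -11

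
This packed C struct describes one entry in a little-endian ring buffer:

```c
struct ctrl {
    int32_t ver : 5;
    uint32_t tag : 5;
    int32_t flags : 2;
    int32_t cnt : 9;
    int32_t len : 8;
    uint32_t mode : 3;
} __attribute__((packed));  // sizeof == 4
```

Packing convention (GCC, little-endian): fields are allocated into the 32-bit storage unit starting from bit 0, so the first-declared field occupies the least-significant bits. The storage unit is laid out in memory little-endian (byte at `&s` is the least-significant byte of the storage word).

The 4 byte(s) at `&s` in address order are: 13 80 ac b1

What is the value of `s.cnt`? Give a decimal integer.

[0]=0x13 [1]=0x80 [2]=0xac [3]=0xb1 (little-endian) → word 0xb1ac8013
ver:5 @ bit 0 → (0xb1ac8013>>0)&0x1f = 0x13
tag:5 @ bit 5 → (0xb1ac8013>>5)&0x1f = 0x0
flags:2 @ bit 10 → (0xb1ac8013>>10)&0x3 = 0x0
cnt:9 @ bit 12 → (0xb1ac8013>>12)&0x1ff = 0xc8  ←
len:8 @ bit 21 → (0xb1ac8013>>21)&0xff = 0x8d
mode:3 @ bit 29 → (0xb1ac8013>>29)&0x7 = 0x5
cnt signed 9b, MSB=0: value = 200

200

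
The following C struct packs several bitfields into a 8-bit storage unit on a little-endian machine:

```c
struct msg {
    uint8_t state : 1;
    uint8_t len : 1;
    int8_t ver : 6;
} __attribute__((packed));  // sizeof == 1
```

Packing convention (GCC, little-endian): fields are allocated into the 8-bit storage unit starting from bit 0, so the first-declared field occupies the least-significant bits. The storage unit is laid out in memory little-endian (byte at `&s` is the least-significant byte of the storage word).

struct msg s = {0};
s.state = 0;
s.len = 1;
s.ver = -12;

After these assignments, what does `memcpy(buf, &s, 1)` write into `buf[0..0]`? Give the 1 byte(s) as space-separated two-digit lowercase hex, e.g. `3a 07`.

d2

state:1 = 0 → 0x0 << 0 → word 0x00
len:1 = 1 → 0x1 << 1 → word 0x02
ver:6 = -12 → 0x34 << 2 → word 0xd2
word = 0xd2 → little-endian bytes:
  [0]=0xd2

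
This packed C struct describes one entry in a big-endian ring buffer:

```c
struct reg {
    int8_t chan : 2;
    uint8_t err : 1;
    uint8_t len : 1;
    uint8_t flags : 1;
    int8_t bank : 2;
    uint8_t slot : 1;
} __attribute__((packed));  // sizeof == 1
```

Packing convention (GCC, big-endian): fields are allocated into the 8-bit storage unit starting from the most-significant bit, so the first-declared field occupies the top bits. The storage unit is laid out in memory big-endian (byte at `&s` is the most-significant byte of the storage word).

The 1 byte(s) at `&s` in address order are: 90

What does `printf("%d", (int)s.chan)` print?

-2

[0]=0x90 (big-endian) → word 0x90
chan [6+:2] = (word>>6) & 0x3 = 2  ←
err [5+:1] = (word>>5) & 0x1 = 0
len [4+:1] = (word>>4) & 0x1 = 1
flags [3+:1] = (word>>3) & 0x1 = 0
bank [1+:2] = (word>>1) & 0x3 = 0
slot [0+:1] = (word>>0) & 0x1 = 0
chan signed 2b, MSB=1: 2 - 4 = -2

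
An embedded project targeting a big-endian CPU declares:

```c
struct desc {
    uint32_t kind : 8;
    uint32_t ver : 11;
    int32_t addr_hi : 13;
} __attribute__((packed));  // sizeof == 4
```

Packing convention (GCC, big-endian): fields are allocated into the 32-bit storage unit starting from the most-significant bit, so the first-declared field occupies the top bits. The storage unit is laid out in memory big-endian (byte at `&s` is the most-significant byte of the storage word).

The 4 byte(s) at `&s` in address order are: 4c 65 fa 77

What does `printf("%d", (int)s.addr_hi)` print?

-1417

[0]=0x4c [1]=0x65 [2]=0xfa [3]=0x77 (big-endian) → word 0x4c65fa77
kind:8 @ bit 24 → (0x4c65fa77>>24)&0xff = 0x4c
ver:11 @ bit 13 → (0x4c65fa77>>13)&0x7ff = 0x32f
addr_hi:13 @ bit 0 → (0x4c65fa77>>0)&0x1fff = 0x1a77  ←
addr_hi signed 13b, MSB=1: 6775 - 8192 = -1417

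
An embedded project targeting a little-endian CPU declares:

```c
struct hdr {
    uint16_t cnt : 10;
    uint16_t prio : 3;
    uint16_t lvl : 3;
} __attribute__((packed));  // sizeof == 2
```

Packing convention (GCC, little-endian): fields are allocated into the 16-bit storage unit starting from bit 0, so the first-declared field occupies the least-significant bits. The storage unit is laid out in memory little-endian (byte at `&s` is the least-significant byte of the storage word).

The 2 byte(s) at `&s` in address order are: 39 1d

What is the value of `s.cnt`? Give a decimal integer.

313

[0]=0x39 [1]=0x1d (little-endian) → word 0x1d39
cnt [0+:10] = (word>>0) & 0x3ff = 313  ←
prio [10+:3] = (word>>10) & 0x7 = 7
lvl [13+:3] = (word>>13) & 0x7 = 0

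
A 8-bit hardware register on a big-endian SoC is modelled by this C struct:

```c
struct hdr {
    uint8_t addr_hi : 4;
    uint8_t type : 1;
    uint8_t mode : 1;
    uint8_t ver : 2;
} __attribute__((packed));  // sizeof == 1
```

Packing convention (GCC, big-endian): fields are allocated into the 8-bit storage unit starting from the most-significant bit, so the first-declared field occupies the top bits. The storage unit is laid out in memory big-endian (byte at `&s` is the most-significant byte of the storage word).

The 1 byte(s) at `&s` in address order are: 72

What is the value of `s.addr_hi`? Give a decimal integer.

[0]=0x72 (big-endian) → word 0x72
addr_hi:4 @ bit 4 → (0x72>>4)&0xf = 0x7  ←
type:1 @ bit 3 → (0x72>>3)&0x1 = 0x0
mode:1 @ bit 2 → (0x72>>2)&0x1 = 0x0
ver:2 @ bit 0 → (0x72>>0)&0x3 = 0x2

7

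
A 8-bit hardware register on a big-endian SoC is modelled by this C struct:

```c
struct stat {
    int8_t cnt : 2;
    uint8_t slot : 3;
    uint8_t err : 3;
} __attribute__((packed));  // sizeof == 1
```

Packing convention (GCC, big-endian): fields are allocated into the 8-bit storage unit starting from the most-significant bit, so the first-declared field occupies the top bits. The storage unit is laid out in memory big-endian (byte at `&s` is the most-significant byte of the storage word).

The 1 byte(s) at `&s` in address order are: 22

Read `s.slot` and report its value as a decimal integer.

[0]=0x22 (big-endian) → word 0x22
cnt [6+:2] = (word>>6) & 0x3 = 0
slot [3+:3] = (word>>3) & 0x7 = 4  ←
err [0+:3] = (word>>0) & 0x7 = 2

4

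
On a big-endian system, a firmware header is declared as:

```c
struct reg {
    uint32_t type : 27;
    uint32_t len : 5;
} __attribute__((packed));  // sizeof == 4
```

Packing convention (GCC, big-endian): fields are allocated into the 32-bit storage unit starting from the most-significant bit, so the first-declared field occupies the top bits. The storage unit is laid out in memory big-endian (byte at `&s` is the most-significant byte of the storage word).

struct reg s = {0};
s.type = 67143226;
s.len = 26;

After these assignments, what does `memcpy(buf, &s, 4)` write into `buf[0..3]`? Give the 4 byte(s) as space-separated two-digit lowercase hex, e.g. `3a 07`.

[5+:27] type=67143226 & 0x7ffffff = 0x400863a; word=0x8010c740
[0+:5] len=26 & 0x1f = 0x1a; word=0x8010c75a
word = 0x8010c75a → big-endian bytes:
  [0]=0x80  [1]=0x10  [2]=0xc7  [3]=0x5a

80 10 c7 5a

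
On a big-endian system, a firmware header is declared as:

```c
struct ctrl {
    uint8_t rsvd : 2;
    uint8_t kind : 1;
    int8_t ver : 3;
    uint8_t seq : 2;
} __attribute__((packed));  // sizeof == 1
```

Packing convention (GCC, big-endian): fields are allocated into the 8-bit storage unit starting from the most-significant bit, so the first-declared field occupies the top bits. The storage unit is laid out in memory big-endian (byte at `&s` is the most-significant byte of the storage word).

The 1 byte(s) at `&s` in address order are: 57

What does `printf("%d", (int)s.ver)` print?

[0]=0x57 (big-endian) → word 0x57
rsvd [6+:2] = (word>>6) & 0x3 = 1
kind [5+:1] = (word>>5) & 0x1 = 0
ver [2+:3] = (word>>2) & 0x7 = 5  ←
seq [0+:2] = (word>>0) & 0x3 = 3
ver signed 3b, MSB=1: 5 - 8 = -3

-3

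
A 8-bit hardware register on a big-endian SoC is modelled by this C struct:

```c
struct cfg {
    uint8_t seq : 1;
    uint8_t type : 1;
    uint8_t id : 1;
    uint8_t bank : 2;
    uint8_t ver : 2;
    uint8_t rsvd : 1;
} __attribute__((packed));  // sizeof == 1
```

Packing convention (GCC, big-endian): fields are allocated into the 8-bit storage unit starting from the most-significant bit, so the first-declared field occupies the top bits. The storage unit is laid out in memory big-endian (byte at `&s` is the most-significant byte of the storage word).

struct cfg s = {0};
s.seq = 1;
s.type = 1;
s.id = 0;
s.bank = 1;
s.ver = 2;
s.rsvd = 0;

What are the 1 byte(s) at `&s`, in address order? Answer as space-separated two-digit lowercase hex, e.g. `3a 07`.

seq:1 = 1 → 0x1 << 7 → word 0x80
type:1 = 1 → 0x1 << 6 → word 0xc0
id:1 = 0 → 0x0 << 5 → word 0xc0
bank:2 = 1 → 0x1 << 3 → word 0xc8
ver:2 = 2 → 0x2 << 1 → word 0xcc
rsvd:1 = 0 → 0x0 << 0 → word 0xcc
word = 0xcc → big-endian bytes:
  [0]=0xcc

cc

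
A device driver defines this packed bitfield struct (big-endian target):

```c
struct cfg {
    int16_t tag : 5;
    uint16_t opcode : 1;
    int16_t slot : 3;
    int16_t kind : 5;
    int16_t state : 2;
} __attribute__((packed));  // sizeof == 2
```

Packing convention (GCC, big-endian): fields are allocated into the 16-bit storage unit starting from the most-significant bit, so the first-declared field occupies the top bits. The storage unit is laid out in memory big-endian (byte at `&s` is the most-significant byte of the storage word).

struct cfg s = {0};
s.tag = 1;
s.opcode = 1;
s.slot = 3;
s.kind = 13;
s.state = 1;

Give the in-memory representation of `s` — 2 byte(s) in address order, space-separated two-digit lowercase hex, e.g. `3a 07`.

tag:5 = 1 → 0x1 << 11 → word 0x0800
opcode:1 = 1 → 0x1 << 10 → word 0x0c00
slot:3 = 3 → 0x3 << 7 → word 0x0d80
kind:5 = 13 → 0xd << 2 → word 0x0db4
state:2 = 1 → 0x1 << 0 → word 0x0db5
word = 0x0db5 → big-endian bytes:
  [0]=0x0d  [1]=0xb5

0d b5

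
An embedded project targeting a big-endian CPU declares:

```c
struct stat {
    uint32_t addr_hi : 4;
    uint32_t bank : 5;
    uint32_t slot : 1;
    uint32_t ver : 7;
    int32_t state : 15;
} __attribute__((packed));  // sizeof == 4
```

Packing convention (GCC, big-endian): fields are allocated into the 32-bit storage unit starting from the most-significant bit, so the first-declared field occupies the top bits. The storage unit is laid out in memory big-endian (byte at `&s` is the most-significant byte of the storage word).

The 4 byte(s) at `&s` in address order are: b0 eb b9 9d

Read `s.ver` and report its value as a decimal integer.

[0]=0xb0 [1]=0xeb [2]=0xb9 [3]=0x9d (big-endian) → word 0xb0ebb99d
addr_hi:4 @ bit 28 → (0xb0ebb99d>>28)&0xf = 0xb
bank:5 @ bit 23 → (0xb0ebb99d>>23)&0x1f = 0x1
slot:1 @ bit 22 → (0xb0ebb99d>>22)&0x1 = 0x1
ver:7 @ bit 15 → (0xb0ebb99d>>15)&0x7f = 0x57  ←
state:15 @ bit 0 → (0xb0ebb99d>>0)&0x7fff = 0x399d

87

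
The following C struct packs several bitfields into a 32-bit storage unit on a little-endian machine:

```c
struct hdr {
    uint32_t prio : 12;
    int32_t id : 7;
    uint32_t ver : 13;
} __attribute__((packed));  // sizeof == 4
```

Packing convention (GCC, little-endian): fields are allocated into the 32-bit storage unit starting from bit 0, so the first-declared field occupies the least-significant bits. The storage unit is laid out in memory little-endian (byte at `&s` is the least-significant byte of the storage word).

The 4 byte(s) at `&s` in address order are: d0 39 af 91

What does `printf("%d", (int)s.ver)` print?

[0]=0xd0 [1]=0x39 [2]=0xaf [3]=0x91 (little-endian) → word 0x91af39d0
prio [0+:12] = (word>>0) & 0xfff = 2512
id [12+:7] = (word>>12) & 0x7f = 115
ver [19+:13] = (word>>19) & 0x1fff = 4661  ←

4661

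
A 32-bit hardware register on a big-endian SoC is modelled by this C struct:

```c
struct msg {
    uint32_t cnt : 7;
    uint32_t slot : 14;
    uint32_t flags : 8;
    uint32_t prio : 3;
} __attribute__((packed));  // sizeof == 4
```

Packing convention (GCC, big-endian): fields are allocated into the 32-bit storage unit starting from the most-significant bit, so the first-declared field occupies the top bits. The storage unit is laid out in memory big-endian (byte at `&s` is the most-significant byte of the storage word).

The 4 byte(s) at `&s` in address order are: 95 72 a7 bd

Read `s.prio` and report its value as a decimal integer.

5

[0]=0x95 [1]=0x72 [2]=0xa7 [3]=0xbd (big-endian) → word 0x9572a7bd
cnt:7 @ bit 25 → (0x9572a7bd>>25)&0x7f = 0x4a
slot:14 @ bit 11 → (0x9572a7bd>>11)&0x3fff = 0x2e54
flags:8 @ bit 3 → (0x9572a7bd>>3)&0xff = 0xf7
prio:3 @ bit 0 → (0x9572a7bd>>0)&0x7 = 0x5  ←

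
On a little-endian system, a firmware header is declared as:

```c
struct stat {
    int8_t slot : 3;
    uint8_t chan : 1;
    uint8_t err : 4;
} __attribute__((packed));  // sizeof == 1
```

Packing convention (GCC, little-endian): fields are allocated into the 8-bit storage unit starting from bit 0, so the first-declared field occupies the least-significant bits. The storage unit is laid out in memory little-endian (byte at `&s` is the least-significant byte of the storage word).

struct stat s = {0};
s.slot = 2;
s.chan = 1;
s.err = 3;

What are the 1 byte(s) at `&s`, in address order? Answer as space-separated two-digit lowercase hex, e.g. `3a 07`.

slot:3 = 2 → 0x2 << 0 → word 0x02
chan:1 = 1 → 0x1 << 3 → word 0x0a
err:4 = 3 → 0x3 << 4 → word 0x3a
word = 0x3a → little-endian bytes:
  [0]=0x3a

3a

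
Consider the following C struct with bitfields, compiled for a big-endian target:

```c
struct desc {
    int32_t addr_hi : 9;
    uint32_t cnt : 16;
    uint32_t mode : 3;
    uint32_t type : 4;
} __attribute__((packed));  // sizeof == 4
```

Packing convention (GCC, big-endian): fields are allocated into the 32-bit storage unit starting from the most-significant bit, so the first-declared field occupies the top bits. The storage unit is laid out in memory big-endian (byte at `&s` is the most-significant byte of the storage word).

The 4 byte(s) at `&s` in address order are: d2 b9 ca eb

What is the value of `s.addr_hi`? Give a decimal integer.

[0]=0xd2 [1]=0xb9 [2]=0xca [3]=0xeb (big-endian) → word 0xd2b9caeb
addr_hi [23+:9] = (word>>23) & 0x1ff = 421  ←
cnt [7+:16] = (word>>7) & 0xffff = 29589
mode [4+:3] = (word>>4) & 0x7 = 6
type [0+:4] = (word>>0) & 0xf = 11
addr_hi signed 9b, MSB=1: 421 - 512 = -91

-91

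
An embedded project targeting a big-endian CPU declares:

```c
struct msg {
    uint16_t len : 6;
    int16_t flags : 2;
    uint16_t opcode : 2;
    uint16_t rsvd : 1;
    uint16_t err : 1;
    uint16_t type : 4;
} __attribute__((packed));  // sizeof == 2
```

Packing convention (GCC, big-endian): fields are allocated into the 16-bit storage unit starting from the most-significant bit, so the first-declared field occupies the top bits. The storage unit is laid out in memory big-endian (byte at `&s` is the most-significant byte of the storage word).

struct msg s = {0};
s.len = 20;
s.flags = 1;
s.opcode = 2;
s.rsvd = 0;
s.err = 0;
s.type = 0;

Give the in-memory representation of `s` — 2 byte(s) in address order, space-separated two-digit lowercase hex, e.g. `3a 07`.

[10+:6] len=20 & 0x3f = 0x14; word=0x5000
[8+:2] flags=1 & 0x3 = 0x1; word=0x5100
[6+:2] opcode=2 & 0x3 = 0x2; word=0x5180
[5+:1] rsvd=0 & 0x1 = 0x0; word=0x5180
[4+:1] err=0 & 0x1 = 0x0; word=0x5180
[0+:4] type=0 & 0xf = 0x0; word=0x5180
word = 0x5180 → big-endian bytes:
  [0]=0x51  [1]=0x80

51 80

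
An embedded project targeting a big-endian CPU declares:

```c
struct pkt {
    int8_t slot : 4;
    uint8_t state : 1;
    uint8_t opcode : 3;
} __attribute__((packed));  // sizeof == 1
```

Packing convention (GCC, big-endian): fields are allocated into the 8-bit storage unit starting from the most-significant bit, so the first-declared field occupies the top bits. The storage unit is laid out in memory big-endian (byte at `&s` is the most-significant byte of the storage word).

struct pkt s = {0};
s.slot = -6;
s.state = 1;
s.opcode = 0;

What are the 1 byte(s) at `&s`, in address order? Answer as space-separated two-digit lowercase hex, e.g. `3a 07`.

a8

slot (4b) val=-6 bits=0xa at bit 4: 0xa0
state (1b) val=1 bits=0x1 at bit 3: 0xa8
opcode (3b) val=0 bits=0x0 at bit 0: 0xa8
word = 0xa8 → big-endian bytes:
  [0]=0xa8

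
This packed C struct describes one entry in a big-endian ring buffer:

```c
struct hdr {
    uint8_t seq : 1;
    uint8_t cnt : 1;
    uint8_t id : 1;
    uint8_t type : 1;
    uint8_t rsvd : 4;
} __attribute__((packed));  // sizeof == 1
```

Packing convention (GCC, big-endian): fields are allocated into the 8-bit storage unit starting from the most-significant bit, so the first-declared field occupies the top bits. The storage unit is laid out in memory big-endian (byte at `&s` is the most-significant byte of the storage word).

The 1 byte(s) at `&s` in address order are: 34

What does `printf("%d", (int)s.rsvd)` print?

4

[0]=0x34 (big-endian) → word 0x34
seq:1 @ bit 7 → (0x34>>7)&0x1 = 0x0
cnt:1 @ bit 6 → (0x34>>6)&0x1 = 0x0
id:1 @ bit 5 → (0x34>>5)&0x1 = 0x1
type:1 @ bit 4 → (0x34>>4)&0x1 = 0x1
rsvd:4 @ bit 0 → (0x34>>0)&0xf = 0x4  ←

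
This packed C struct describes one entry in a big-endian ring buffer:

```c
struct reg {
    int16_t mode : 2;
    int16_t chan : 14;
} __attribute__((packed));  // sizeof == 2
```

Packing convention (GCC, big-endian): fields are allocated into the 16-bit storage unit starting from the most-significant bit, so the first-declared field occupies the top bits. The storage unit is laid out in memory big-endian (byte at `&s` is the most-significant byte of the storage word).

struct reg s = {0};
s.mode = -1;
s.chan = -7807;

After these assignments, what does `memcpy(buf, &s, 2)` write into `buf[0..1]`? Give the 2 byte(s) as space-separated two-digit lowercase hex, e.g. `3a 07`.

e1 81

[14+:2] mode=-1 & 0x3 = 0x3; word=0xc000
[0+:14] chan=-7807 & 0x3fff = 0x2181; word=0xe181
word = 0xe181 → big-endian bytes:
  [0]=0xe1  [1]=0x81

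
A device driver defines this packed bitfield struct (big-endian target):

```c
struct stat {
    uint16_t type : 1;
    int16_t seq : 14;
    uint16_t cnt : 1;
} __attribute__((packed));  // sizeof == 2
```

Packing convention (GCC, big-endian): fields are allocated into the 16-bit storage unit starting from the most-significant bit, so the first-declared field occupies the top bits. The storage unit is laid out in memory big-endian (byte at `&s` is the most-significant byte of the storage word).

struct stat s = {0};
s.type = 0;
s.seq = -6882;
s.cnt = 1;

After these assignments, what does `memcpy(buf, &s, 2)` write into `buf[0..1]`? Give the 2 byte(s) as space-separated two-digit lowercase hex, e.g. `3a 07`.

type:1 = 0 → 0x0 << 15 → word 0x0000
seq:14 = -6882 → 0x251e << 1 → word 0x4a3c
cnt:1 = 1 → 0x1 << 0 → word 0x4a3d
word = 0x4a3d → big-endian bytes:
  [0]=0x4a  [1]=0x3d

4a 3d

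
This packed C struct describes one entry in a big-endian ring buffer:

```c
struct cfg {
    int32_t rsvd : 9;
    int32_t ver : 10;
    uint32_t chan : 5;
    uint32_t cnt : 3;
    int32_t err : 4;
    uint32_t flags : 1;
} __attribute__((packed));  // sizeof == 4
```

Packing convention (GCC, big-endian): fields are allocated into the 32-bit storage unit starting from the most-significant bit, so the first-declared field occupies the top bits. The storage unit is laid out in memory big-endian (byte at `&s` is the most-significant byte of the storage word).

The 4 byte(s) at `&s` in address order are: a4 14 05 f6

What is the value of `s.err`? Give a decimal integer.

-5

[0]=0xa4 [1]=0x14 [2]=0x05 [3]=0xf6 (big-endian) → word 0xa41405f6
rsvd:9 @ bit 23 → (0xa41405f6>>23)&0x1ff = 0x148
ver:10 @ bit 13 → (0xa41405f6>>13)&0x3ff = 0xa0
chan:5 @ bit 8 → (0xa41405f6>>8)&0x1f = 0x5
cnt:3 @ bit 5 → (0xa41405f6>>5)&0x7 = 0x7
err:4 @ bit 1 → (0xa41405f6>>1)&0xf = 0xb  ←
flags:1 @ bit 0 → (0xa41405f6>>0)&0x1 = 0x0
err signed 4b, MSB=1: 11 - 16 = -5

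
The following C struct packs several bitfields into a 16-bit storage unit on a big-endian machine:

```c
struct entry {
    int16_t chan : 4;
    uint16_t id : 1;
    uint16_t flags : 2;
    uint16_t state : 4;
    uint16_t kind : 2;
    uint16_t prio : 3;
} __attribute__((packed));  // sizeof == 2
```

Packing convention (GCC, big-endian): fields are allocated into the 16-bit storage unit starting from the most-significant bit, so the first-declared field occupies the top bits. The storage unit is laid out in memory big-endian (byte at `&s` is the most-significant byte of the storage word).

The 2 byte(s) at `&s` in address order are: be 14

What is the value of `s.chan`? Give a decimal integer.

-5

[0]=0xbe [1]=0x14 (big-endian) → word 0xbe14
chan:4 @ bit 12 → (0xbe14>>12)&0xf = 0xb  ←
id:1 @ bit 11 → (0xbe14>>11)&0x1 = 0x1
flags:2 @ bit 9 → (0xbe14>>9)&0x3 = 0x3
state:4 @ bit 5 → (0xbe14>>5)&0xf = 0x0
kind:2 @ bit 3 → (0xbe14>>3)&0x3 = 0x2
prio:3 @ bit 0 → (0xbe14>>0)&0x7 = 0x4
chan signed 4b, MSB=1: 11 - 16 = -5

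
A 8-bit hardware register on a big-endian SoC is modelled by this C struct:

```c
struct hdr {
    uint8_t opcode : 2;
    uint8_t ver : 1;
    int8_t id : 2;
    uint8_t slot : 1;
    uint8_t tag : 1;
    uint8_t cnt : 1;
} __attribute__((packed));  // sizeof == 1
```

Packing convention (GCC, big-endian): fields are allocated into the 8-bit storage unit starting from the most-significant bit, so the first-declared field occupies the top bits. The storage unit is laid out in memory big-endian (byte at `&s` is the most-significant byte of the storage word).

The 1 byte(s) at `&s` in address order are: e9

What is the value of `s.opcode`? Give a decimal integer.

[0]=0xe9 (big-endian) → word 0xe9
opcode [6+:2] = (word>>6) & 0x3 = 3  ←
ver [5+:1] = (word>>5) & 0x1 = 1
id [3+:2] = (word>>3) & 0x3 = 1
slot [2+:1] = (word>>2) & 0x1 = 0
tag [1+:1] = (word>>1) & 0x1 = 0
cnt [0+:1] = (word>>0) & 0x1 = 1

3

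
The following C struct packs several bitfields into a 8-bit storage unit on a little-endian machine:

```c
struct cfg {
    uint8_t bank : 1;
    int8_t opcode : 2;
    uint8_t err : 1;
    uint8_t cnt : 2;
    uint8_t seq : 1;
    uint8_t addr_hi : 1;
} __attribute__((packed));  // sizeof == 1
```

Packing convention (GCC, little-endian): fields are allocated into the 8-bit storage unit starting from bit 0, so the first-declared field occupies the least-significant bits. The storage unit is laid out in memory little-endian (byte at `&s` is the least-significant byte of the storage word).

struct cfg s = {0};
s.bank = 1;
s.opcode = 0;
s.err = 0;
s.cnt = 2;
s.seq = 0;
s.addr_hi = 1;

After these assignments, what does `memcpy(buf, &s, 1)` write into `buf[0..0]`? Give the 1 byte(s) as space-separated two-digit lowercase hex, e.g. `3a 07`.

bank (1b) val=1 bits=0x1 at bit 0: 0x01
opcode (2b) val=0 bits=0x0 at bit 1: 0x01
err (1b) val=0 bits=0x0 at bit 3: 0x01
cnt (2b) val=2 bits=0x2 at bit 4: 0x21
seq (1b) val=0 bits=0x0 at bit 6: 0x21
addr_hi (1b) val=1 bits=0x1 at bit 7: 0xa1
word = 0xa1 → little-endian bytes:
  [0]=0xa1

a1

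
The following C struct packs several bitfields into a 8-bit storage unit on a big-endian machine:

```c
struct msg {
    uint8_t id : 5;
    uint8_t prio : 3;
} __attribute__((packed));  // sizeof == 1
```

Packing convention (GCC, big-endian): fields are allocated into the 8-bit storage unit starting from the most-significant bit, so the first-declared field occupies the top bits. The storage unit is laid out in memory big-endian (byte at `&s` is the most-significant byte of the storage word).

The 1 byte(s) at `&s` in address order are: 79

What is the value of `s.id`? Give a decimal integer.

15

[0]=0x79 (big-endian) → word 0x79
id [3+:5] = (word>>3) & 0x1f = 15  ←
prio [0+:3] = (word>>0) & 0x7 = 1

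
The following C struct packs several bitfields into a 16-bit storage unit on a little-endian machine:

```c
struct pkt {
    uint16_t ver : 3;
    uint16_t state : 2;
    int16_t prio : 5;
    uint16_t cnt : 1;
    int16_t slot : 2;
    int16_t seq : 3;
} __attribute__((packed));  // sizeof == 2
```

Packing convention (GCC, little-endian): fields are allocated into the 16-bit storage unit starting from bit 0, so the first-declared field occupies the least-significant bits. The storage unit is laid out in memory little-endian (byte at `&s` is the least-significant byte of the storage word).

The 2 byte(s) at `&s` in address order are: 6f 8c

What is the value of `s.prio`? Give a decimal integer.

3

[0]=0x6f [1]=0x8c (little-endian) → word 0x8c6f
ver:3 @ bit 0 → (0x8c6f>>0)&0x7 = 0x7
state:2 @ bit 3 → (0x8c6f>>3)&0x3 = 0x1
prio:5 @ bit 5 → (0x8c6f>>5)&0x1f = 0x3  ←
cnt:1 @ bit 10 → (0x8c6f>>10)&0x1 = 0x1
slot:2 @ bit 11 → (0x8c6f>>11)&0x3 = 0x1
seq:3 @ bit 13 → (0x8c6f>>13)&0x7 = 0x4
prio signed 5b, MSB=0: value = 3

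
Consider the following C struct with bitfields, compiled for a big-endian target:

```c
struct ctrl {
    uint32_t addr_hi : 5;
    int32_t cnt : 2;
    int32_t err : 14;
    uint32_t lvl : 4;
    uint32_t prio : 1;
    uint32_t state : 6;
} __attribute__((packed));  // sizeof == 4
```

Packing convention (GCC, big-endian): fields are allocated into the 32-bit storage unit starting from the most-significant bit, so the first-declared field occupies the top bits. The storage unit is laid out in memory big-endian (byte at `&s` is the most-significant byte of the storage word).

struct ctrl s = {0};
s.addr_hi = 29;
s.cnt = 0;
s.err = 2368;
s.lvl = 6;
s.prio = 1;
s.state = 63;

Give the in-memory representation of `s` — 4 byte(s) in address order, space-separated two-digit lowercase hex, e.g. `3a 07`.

e8 4a 03 7f

addr_hi (5b) val=29 bits=0x1d at bit 27: 0xe8000000
cnt (2b) val=0 bits=0x0 at bit 25: 0xe8000000
err (14b) val=2368 bits=0x940 at bit 11: 0xe84a0000
lvl (4b) val=6 bits=0x6 at bit 7: 0xe84a0300
prio (1b) val=1 bits=0x1 at bit 6: 0xe84a0340
state (6b) val=63 bits=0x3f at bit 0: 0xe84a037f
word = 0xe84a037f → big-endian bytes:
  [0]=0xe8  [1]=0x4a  [2]=0x03  [3]=0x7f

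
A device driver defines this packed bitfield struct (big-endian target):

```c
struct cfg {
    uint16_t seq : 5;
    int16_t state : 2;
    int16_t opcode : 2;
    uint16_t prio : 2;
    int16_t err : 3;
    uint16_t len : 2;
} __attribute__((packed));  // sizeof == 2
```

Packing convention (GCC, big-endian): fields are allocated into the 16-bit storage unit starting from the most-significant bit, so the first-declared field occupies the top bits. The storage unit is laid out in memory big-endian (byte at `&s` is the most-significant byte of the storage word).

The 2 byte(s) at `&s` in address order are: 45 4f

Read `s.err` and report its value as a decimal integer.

3

[0]=0x45 [1]=0x4f (big-endian) → word 0x454f
seq:5 @ bit 11 → (0x454f>>11)&0x1f = 0x8
state:2 @ bit 9 → (0x454f>>9)&0x3 = 0x2
opcode:2 @ bit 7 → (0x454f>>7)&0x3 = 0x2
prio:2 @ bit 5 → (0x454f>>5)&0x3 = 0x2
err:3 @ bit 2 → (0x454f>>2)&0x7 = 0x3  ←
len:2 @ bit 0 → (0x454f>>0)&0x3 = 0x3
err signed 3b, MSB=0: value = 3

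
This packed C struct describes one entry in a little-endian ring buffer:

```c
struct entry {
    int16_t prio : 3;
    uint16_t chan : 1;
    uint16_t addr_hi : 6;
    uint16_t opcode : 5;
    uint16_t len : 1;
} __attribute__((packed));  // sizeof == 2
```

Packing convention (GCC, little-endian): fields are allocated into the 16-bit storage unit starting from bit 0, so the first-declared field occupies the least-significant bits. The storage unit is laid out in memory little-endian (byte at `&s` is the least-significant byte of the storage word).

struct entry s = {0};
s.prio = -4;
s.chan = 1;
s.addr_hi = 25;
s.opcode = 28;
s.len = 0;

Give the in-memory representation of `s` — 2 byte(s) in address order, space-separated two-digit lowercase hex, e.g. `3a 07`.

9c 71

[0+:3] prio=-4 & 0x7 = 0x4; word=0x0004
[3+:1] chan=1 & 0x1 = 0x1; word=0x000c
[4+:6] addr_hi=25 & 0x3f = 0x19; word=0x019c
[10+:5] opcode=28 & 0x1f = 0x1c; word=0x719c
[15+:1] len=0 & 0x1 = 0x0; word=0x719c
word = 0x719c → little-endian bytes:
  [0]=0x9c  [1]=0x71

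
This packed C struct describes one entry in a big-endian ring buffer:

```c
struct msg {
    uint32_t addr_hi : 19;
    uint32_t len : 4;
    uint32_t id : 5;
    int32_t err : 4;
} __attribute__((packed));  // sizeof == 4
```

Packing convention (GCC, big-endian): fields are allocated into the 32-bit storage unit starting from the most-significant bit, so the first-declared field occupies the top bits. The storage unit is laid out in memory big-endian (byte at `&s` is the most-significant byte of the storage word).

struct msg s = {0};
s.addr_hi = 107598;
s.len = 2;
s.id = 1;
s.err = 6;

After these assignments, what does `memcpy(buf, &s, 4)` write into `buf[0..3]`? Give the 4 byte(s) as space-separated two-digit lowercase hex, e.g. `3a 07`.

34 89 c4 16

[13+:19] addr_hi=107598 & 0x7ffff = 0x1a44e; word=0x3489c000
[9+:4] len=2 & 0xf = 0x2; word=0x3489c400
[4+:5] id=1 & 0x1f = 0x1; word=0x3489c410
[0+:4] err=6 & 0xf = 0x6; word=0x3489c416
word = 0x3489c416 → big-endian bytes:
  [0]=0x34  [1]=0x89  [2]=0xc4  [3]=0x16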